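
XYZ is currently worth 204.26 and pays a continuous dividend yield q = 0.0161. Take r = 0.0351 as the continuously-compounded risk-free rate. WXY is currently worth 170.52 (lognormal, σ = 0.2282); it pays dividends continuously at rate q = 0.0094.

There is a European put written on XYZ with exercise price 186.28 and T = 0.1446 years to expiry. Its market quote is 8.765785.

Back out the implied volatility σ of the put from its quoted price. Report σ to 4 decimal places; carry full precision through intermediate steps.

sigma = 0.5558

At σ = 0.5558 the Black–Scholes value reproduces the quote:
σ√T = 0.5558·√0.1446 = 0.211350
d₁ = (ln(S/K) + (r−q+σ²/2)T) / (σ√T) = (ln(204.26/186.28) + (0.0351−0.0161+0.5558²/2)·0.1446) / 0.211350 = (0.092143 + 0.025082) / 0.211350 = 0.554646
d₂ = d₁ − σ√T = 0.554646 − 0.211350 = 0.343296
e^{−rT} = 0.994937
e^{−qT} = 0.997675
N(−d₁) = 0.289568,  N(−d₂) = 0.365688
V = K·e^{−rT}·N(−d₂) − S·e^{−qT}·N(−d₁) = 67.775463 − 59.009679 = 8.765785 (the quoted price), and the Black–Scholes price is strictly increasing in σ, so σ is unique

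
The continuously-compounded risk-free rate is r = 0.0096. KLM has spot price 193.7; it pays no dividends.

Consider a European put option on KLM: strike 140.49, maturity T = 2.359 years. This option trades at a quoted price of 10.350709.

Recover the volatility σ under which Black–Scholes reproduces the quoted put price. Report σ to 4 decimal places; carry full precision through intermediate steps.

sigma = 0.3078

At σ = 0.3078 the Black–Scholes value reproduces the quote:
σ√T = 0.3078·√2.359 = 0.472751
d₁ = (ln(S/K) + (r+σ²/2)T) / (σ√T) = (ln(193.7/140.49) + (0.0096+0.3078²/2)·2.359) / 0.472751 = (0.321174 + 0.134393) / 0.472751 = 0.963652
d₂ = d₁ − σ√T = 0.963652 − 0.472751 = 0.490901
e^{−rT} = 0.977608
N(−d₁) = 0.167610,  N(−d₂) = 0.311748
V = K·e^{−rT}·N(−d₂) − S·N(−d₁) = 42.816818 − 32.466109 = 10.350709 (matching the quote); vega is positive throughout, so no other σ reproduces this price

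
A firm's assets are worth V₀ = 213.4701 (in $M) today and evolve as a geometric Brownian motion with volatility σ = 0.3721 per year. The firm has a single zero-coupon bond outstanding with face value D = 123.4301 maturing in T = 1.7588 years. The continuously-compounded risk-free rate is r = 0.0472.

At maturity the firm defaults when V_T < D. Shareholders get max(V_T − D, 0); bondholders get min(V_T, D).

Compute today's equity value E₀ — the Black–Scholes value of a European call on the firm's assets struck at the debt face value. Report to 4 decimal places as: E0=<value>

E0=103.4598

With assets at 213.4701 and a single debt payment of 123.4301 at 1.7588 years:
d₁ = [ln(V₀/D) + (r + σ²/2)T] / (σ√T)
   = [ln(213.4701/123.4301) + (0.0472 + 0.5·0.3721²)·1.7588] / (0.3721·√1.7588)
   = [0.547822 + 0.204776] / 0.493478 = 1.525088
d₂ = d₁ − σ√T = 1.525088 − 0.493478 = 1.031610
N(d₁) = 0.936381,  N(d₂) = 0.848873,  e^(−rT) = 0.920337
E₀ = V₀·N(d₁) − D·e^(−rT)·N(d₂)
   = 213.4701·0.936381 − 123.4301·0.920337·0.848873 = 103.459816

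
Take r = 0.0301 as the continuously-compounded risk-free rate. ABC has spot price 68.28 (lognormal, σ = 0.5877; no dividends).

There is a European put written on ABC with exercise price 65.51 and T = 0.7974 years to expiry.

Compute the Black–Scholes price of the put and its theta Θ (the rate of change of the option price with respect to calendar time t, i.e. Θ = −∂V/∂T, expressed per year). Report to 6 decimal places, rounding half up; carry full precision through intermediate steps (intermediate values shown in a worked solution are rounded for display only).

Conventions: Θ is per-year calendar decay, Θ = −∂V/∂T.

σ√T = 0.5877·√0.7974 = 0.524800
d₁ = (ln(S/K) + (r+σ²/2)T) / (σ√T) = (ln(68.28/65.51) + (0.0301+0.5877²/2)·0.7974) / 0.524800 = (0.041414 + 0.161709) / 0.524800 = 0.387049
d₂ = d₁ − σ√T = 0.387049 − 0.524800 = -0.137751
e^{−rT} = 0.976284
N(−d₁) = 0.349360,  N(−d₂) = 0.554781
Put price V = K·e^{−rT}·N(−d₂) − S·N(−d₁) = 35.481799 − 23.854297 = 11.627503
φ(d₁) = (1/√(2π))·e^{−d₁²/2} = 0.370152
Θ = −S·φ(d₁)·σ/(2√T) + r·K·e^{−rT}·N(−d₂) = −8.316891 + 1.068002 = -7.248888

price = 11.627503
Θ = -7.248888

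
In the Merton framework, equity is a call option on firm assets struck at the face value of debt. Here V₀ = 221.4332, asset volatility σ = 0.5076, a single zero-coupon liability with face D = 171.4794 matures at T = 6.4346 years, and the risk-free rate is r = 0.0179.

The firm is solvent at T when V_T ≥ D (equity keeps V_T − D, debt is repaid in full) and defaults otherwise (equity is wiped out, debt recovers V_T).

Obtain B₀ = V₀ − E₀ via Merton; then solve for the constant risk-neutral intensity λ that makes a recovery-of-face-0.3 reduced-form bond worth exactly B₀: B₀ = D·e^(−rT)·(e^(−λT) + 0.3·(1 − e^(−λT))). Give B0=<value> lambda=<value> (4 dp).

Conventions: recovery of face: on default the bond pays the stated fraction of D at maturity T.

Apply the equity-as-call identities (strike 171.4794, horizon 6.4346 years):
d₁ = [ln(V₀/D) + (r + σ²/2)T] / (σ√T)
   = [ln(221.4332/171.4794) + (0.0179 + 0.5·0.5076²)·6.4346] / (0.5076·√6.4346)
   = [0.255658 + 0.944142] / 1.287604 = 0.931808
d₂ = d₁ − σ√T = 0.931808 − 1.287604 = -0.355797
N(d₁) = 0.824282,  N(d₂) = 0.360996,  e^(−rT) = 0.891206
E₀ = V₀·N(d₁) − D·e^(−rT)·N(d₂)
   = 221.4332·0.824282 − 171.4794·0.891206·0.360996 = 127.354657
B₀ = V₀ − E₀ = 221.4332 − 127.354657 = 94.078543
e^(−λT) = (B₀·e^(rT)/D − 0.3)/(1 − 0.3) = (94.0785·1.122075/171.4794 − 0.3)/0.7 = 0.45086032
λ = −ln(0.45086032)/6.4346 = 0.123799

B0=94.0785 lambda=0.1238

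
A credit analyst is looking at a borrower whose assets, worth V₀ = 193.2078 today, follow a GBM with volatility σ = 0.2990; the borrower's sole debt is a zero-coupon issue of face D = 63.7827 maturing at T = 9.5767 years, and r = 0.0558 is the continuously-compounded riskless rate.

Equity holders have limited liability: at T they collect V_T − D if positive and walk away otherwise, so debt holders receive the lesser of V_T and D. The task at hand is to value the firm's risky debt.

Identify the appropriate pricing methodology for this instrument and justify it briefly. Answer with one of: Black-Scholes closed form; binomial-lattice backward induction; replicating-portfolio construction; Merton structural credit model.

framework: Merton structural credit model

Key observation: the question is about default risk generated by asset-value dynamics against a debt face of 63.7827 — the structural framework prices exactly that.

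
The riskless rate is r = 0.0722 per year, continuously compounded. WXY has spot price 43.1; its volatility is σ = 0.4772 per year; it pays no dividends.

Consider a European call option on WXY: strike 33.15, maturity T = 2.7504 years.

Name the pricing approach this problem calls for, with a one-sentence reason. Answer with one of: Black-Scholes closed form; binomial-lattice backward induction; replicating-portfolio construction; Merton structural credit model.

framework: Black-Scholes closed form

Key observation: everything needed for the exact continuous-time valuation of the European call on WXY (strike 33.15) is given, and no feature rules the closed form out.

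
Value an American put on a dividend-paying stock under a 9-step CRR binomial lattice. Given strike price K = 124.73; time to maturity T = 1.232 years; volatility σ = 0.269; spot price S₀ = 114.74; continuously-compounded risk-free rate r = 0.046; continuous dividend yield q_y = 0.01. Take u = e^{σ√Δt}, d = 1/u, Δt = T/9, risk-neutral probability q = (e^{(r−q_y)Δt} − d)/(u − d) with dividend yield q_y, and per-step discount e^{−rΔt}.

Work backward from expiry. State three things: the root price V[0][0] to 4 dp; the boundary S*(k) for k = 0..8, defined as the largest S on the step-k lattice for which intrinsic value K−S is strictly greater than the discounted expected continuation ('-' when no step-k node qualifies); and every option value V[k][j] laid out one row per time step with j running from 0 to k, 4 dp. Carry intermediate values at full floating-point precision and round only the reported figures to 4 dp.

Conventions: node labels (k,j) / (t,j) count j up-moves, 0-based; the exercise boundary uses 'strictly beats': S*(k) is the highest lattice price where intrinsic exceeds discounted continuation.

price = 16.9370
boundary = - - - 85.1225 94.0303 85.1225 94.0303 103.8703 94.0303
tree:
16.9370
23.2299 10.8560
30.8635 15.8872 5.9603
39.6075 22.5065 9.4664 2.5284
47.6715 30.6997 14.5949 4.4559 0.6322
54.9715 39.6075 21.6770 7.6948 1.2722 0.0000
61.5800 47.6715 30.6997 12.9252 2.5600 0.0000 0.0000
67.5624 54.9715 39.6075 20.8597 5.1514 0.0000 0.0000 0.0000
72.9781 61.5800 47.6715 30.6997 10.3661 0.0000 0.0000 0.0000 0.0000
77.8807 67.5624 54.9715 39.6075 20.8597 0.0000 0.0000 0.0000 0.0000 0.0000

Δt=0.13689, u=1.10465, d=0.90527, q=0.49992, disc=e^(-rΔt)=0.99372
k=9 terminal: V=max(K-S,0) → 77.8807 67.5624 54.9715 39.6075 20.8597 0.0000 0.0000 0.0000 0.0000 0.0000
k=8: j=0 S=51.7519 intr=72.9781 cont=72.2660 V=72.9781[EX]; j=1 S=63.1500 intr=61.5800 cont=60.8834 V=61.5800[EX]; j=2 S=77.0585 intr=47.6715 cont=46.9940 V=47.6715[EX]; j=3 S=94.0303 intr=30.6997 cont=30.0454 V=30.6997[EX]; j=4 S=114.7400 intr=9.9900 cont=10.3661 V=10.3661[hold]; j=5 S=140.0109 intr=0.0000 cont=0.0000 V=0.0000[hold]; j=6 S=170.8477 intr=0.0000 cont=0.0000 V=0.0000[hold]; j=7 S=208.4761 intr=0.0000 cont=0.0000 V=0.0000[hold]; j=8 S=254.3920 intr=0.0000 cont=0.0000 V=0.0000[hold]  S*(8)=94.0303
k=7: j=0 S=57.1676 intr=67.5624 cont=66.8577 V=67.5624[EX]; j=1 S=69.7585 intr=54.9715 cont=54.2840 V=54.9715[EX]; j=2 S=85.1225 intr=39.6075 cont=38.9410 V=39.6075[EX]; j=3 S=103.8703 intr=20.8597 cont=20.4057 V=20.8597[EX]; j=4 S=126.7472 intr=0.0000 cont=5.1514 V=5.1514[hold]; j=5 S=154.6627 intr=0.0000 cont=0.0000 V=0.0000[hold]; j=6 S=188.7264 intr=0.0000 cont=0.0000 V=0.0000[hold]; j=7 S=230.2925 intr=0.0000 cont=0.0000 V=0.0000[hold]  S*(7)=103.8703
k=6: j=0 S=63.1500 intr=61.5800 cont=60.8834 V=61.5800[EX]; j=1 S=77.0585 intr=47.6715 cont=46.9940 V=47.6715[EX]; j=2 S=94.0303 intr=30.6997 cont=30.0454 V=30.6997[EX]; j=3 S=114.7400 intr=9.9900 cont=12.9252 V=12.9252[hold]; j=4 S=140.0109 intr=0.0000 cont=2.5600 V=2.5600[hold]; j=5 S=170.8477 intr=0.0000 cont=0.0000 V=0.0000[hold]; j=6 S=208.4761 intr=0.0000 cont=0.0000 V=0.0000[hold]  S*(6)=94.0303
k=5: j=0 S=69.7585 intr=54.9715 cont=54.2840 V=54.9715[EX]; j=1 S=85.1225 intr=39.6075 cont=38.9410 V=39.6075[EX]; j=2 S=103.8703 intr=20.8597 cont=21.6770 V=21.6770[hold]; j=3 S=126.7472 intr=0.0000 cont=7.6948 V=7.6948[hold]; j=4 S=154.6627 intr=0.0000 cont=1.2722 V=1.2722[hold]; j=5 S=188.7264 intr=0.0000 cont=0.0000 V=0.0000[hold]  S*(5)=85.1225
k=4: j=0 S=77.0585 intr=47.6715 cont=46.9940 V=47.6715[EX]; j=1 S=94.0303 intr=30.6997 cont=30.4514 V=30.6997[EX]; j=2 S=114.7400 intr=9.9900 cont=14.5949 V=14.5949[hold]; j=3 S=140.0109 intr=0.0000 cont=4.4559 V=4.4559[hold]; j=4 S=170.8477 intr=0.0000 cont=0.6322 V=0.6322[hold]  S*(4)=94.0303
k=3: j=0 S=85.1225 intr=39.6075 cont=38.9410 V=39.6075[EX]; j=1 S=103.8703 intr=20.8597 cont=22.5065 V=22.5065[hold]; j=2 S=126.7472 intr=0.0000 cont=9.4664 V=9.4664[hold]; j=3 S=154.6627 intr=0.0000 cont=2.5284 V=2.5284[hold]  S*(3)=85.1225
k=2: j=0 S=94.0303 intr=30.6997 cont=30.8635 V=30.8635[hold]; j=1 S=114.7400 intr=9.9900 cont=15.8872 V=15.8872[hold]; j=2 S=140.0109 intr=0.0000 cont=5.9603 V=5.9603[hold]  S*(2)=-
k=1: j=0 S=103.8703 intr=20.8597 cont=23.2299 V=23.2299[hold]; j=1 S=126.7472 intr=0.0000 cont=10.8560 V=10.8560[hold]  S*(1)=-
k=0: j=0 S=114.7400 intr=9.9900 cont=16.9370 V=16.9370[hold]  S*(0)=-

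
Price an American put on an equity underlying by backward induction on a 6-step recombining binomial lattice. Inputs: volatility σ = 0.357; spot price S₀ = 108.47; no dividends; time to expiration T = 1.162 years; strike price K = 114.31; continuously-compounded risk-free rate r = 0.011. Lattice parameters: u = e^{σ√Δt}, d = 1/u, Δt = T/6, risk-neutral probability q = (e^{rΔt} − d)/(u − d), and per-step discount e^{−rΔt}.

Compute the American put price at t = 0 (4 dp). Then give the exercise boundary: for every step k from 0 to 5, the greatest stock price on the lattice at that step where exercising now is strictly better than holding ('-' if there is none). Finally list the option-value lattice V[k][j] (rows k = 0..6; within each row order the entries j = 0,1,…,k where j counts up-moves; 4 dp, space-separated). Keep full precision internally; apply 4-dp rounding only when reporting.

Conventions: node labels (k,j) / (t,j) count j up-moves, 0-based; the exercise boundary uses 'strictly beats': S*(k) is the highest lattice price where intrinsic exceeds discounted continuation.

price = 19.4784
boundary = - - - 67.7045 79.2224 92.6998
tree:
19.4784
27.0519 10.9429
36.2740 16.6736 4.4670
46.6055 24.6745 7.6385 0.8759
56.4489 35.0876 12.9292 1.6485 0.0000
64.8612 46.6055 21.6102 3.1028 0.0000 0.0000
72.0504 56.4489 35.0876 5.8400 0.0000 0.0000 0.0000

Δt=0.19367, u=1.17012, d=0.85461, q=0.46756, disc=e^(-rΔt)=0.99787
k=6 terminal: V=max(K-S,0) → 72.0504 56.4489 35.0876 5.8400 0.0000 0.0000 0.0000
k=5: j=0 S=49.4488 intr=64.8612 cont=64.6179 V=64.8612[EX]; j=1 S=67.7045 intr=46.6055 cont=46.3623 V=46.6055[EX]; j=2 S=92.6998 intr=21.6102 cont=21.3669 V=21.6102[EX]; j=3 S=126.9230 intr=0.0000 cont=3.1028 V=3.1028[hold]; j=4 S=173.7808 intr=0.0000 cont=0.0000 V=0.0000[hold]; j=5 S=237.9377 intr=0.0000 cont=0.0000 V=0.0000[hold]  S*(5)=92.6998
k=4: j=0 S=57.8611 intr=56.4489 cont=56.2056 V=56.4489[EX]; j=1 S=79.2224 intr=35.0876 cont=34.8443 V=35.0876[EX]; j=2 S=108.4700 intr=5.8400 cont=12.9292 V=12.9292[hold]; j=3 S=148.5153 intr=0.0000 cont=1.6485 V=1.6485[hold]; j=4 S=203.3445 intr=0.0000 cont=0.0000 V=0.0000[hold]  S*(4)=79.2224
k=3: j=0 S=67.7045 intr=46.6055 cont=46.3623 V=46.6055[EX]; j=1 S=92.6998 intr=21.6102 cont=24.6745 V=24.6745[hold]; j=2 S=126.9230 intr=0.0000 cont=7.6385 V=7.6385[hold]; j=3 S=173.7808 intr=0.0000 cont=0.8759 V=0.8759[hold]  S*(3)=67.7045
k=2: j=0 S=79.2224 intr=35.0876 cont=36.2740 V=36.2740[hold]; j=1 S=108.4700 intr=5.8400 cont=16.6736 V=16.6736[hold]; j=2 S=148.5153 intr=0.0000 cont=4.4670 V=4.4670[hold]  S*(2)=-
k=1: j=0 S=92.6998 intr=21.6102 cont=27.0519 V=27.0519[hold]; j=1 S=126.9230 intr=0.0000 cont=10.9429 V=10.9429[hold]  S*(1)=-
k=0: j=0 S=108.4700 intr=5.8400 cont=19.4784 V=19.4784[hold]  S*(0)=-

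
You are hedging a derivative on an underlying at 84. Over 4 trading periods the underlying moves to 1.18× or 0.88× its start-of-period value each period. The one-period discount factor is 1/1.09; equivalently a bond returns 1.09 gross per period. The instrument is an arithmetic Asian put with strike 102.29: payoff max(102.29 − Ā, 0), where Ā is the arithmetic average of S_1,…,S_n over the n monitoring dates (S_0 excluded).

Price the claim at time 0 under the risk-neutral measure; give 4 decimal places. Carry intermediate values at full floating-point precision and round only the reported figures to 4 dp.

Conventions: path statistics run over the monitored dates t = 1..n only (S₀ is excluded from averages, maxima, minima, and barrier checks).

price = 4.7035

No-arbitrage gives p* = (R−d)/(u−d) = 0.7000: enumerate every path, weight its payoff by its p*-probability, and discount by R^4.
Enumerate all 2^4 = 16 price paths (U = up ×1.18, D = down ×0.88); each path with k up-moves has probability p*^k·(1−p*)^(4−k).
DDDD: Ā=61.6469, payoff=40.6431, prob=0.008100
UDDD: Ā=82.6629, payoff=19.6271, prob=0.018900
DUDD: Ā=76.3629, payoff=25.9271, prob=0.018900
UUDD: Ā=102.3957, payoff=0.0000, prob=0.044100
DDUD: Ā=70.8189, payoff=31.4711, prob=0.018900
UDUD: Ā=94.9617, payoff=7.3283, prob=0.044100
DUUD: Ā=88.6617, payoff=13.6283, prob=0.044100
UUUD: Ā=118.8873, payoff=0.0000, prob=0.102900
DDDU: Ā=65.9402, payoff=36.3498, prob=0.018900
UDDU: Ā=88.4198, payoff=13.8702, prob=0.044100
DUDU: Ā=82.1198, payoff=20.1702, prob=0.044100
UUDU: Ā=110.1152, payoff=0.0000, prob=0.102900
DDUU: Ā=76.5758, payoff=25.7142, prob=0.044100
UDUU: Ā=102.6812, payoff=0.0000, prob=0.102900
DUUU: Ā=96.3812, payoff=5.9088, prob=0.102900
UUUU: Ā=129.2384, payoff=0.0000, prob=0.240100
Price = Σ prob·payoff / R^4 = 6.639378 / 1.411582 = 4.7035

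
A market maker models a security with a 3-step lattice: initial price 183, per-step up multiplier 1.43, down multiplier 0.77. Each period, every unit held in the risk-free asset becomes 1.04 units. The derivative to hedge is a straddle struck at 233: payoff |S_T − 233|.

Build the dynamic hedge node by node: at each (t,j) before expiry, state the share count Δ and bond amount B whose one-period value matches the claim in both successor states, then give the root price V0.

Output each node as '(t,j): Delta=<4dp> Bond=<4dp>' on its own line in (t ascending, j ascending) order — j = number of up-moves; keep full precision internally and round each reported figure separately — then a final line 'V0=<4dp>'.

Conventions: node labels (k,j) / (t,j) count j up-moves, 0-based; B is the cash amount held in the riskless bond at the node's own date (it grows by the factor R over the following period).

(0,0): Delta=0.0410 Bond=82.5000
(1,0): Delta=-0.5335 Bond=166.7528
(1,1): Delta=0.4878 Bond=-31.1318
(2,0): Delta=-1.0000 Bond=224.0385
(2,1): Delta=-0.1707 Bond=100.3115
(2,2): Delta=1.0000 Bond=-224.0385
V0=90.0030

Under the risk-neutral measure, an up-move has probability p* = (R−d)/(u−d) = 0.4091 and values discount at R = 1.04.
At maturity the claim pays: V(3,0)=149.4545, V(3,1)=77.8440, V(3,2)=55.1469, V(3,3)=302.1299
Node (2,0) S=108.5007: V=(p*·77.8440+(1−p*)·149.4545)/1.04=115.5378; Δ=(77.8440−149.4545)/(155.1560−83.5455)=-1.0000; B=V−Δ·S=224.0385
Node (2,1) S=201.5013: V=(p*·55.1469+(1−p*)·77.8440)/1.04=65.9219; Δ=(55.1469−77.8440)/(288.1469−155.1560)=-0.1707; B=V−Δ·S=100.3115
Node (2,2) S=374.2167: V=(p*·302.1299+(1−p*)·55.1469)/1.04=150.1782; Δ=(302.1299−55.1469)/(535.1299−288.1469)=1.0000; B=V−Δ·S=-224.0385
Node (1,0) S=140.9100: V=(p*·65.9219+(1−p*)·115.5378)/1.04=91.5773; Δ=(65.9219−115.5378)/(201.5013−108.5007)=-0.5335; B=V−Δ·S=166.7528
Node (1,1) S=261.6900: V=(p*·150.1782+(1−p*)·65.9219)/1.04=96.5292; Δ=(150.1782−65.9219)/(374.2167−201.5013)=0.4878; B=V−Δ·S=-31.1318
Node (0,0) S=183.0000: V=(p*·96.5292+(1−p*)·91.5773)/1.04=90.0030; Δ=(96.5292−91.5773)/(261.6900−140.9100)=0.0410; B=V−Δ·S=82.5000
Check: Δ(0,0)·S0 + B(0,0) = 90.0030 = V0.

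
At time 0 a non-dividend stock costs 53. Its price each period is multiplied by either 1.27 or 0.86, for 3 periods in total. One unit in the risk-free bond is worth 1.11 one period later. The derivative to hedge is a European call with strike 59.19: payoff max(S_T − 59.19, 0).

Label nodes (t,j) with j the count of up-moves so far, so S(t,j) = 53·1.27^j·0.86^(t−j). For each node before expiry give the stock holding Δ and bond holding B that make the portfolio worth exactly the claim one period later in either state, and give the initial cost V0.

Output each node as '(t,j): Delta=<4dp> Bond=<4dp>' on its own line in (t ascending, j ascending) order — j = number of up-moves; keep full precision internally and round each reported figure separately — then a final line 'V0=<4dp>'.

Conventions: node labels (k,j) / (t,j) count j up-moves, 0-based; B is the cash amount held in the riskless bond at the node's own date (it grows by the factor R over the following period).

Under the risk-neutral measure, an up-move has probability p* = (R−d)/(u−d) = 0.6098 and values discount at R = 1.11.
Expiry values: V(3,0)=0.0000, V(3,1)=0.0000, V(3,2)=14.3260, V(3,3)=49.3743
  t=2,j=0: stock 39.1988 → up 49.7825 (V=0.0000), down 33.7110 (V=0.0000). Price 0.0000; hedge Δ=0.0000, bond B=0.0000.
  t=2,j=1: stock 57.8866 → up 73.5160 (V=14.3260), down 49.7825 (V=0.0000). Price 7.8697; hedge Δ=0.6036, bond B=-27.0717.
  t=2,j=2: stock 85.4837 → up 108.5643 (V=49.3743), down 73.5160 (V=14.3260). Price 32.1594; hedge Δ=1.0000, bond B=-53.3243.
  t=1,j=0: stock 45.5800 → up 57.8866 (V=7.8697), down 39.1988 (V=0.0000). Price 4.3231; hedge Δ=0.4211, bond B=-14.8713.
  t=1,j=1: stock 67.3100 → up 85.4837 (V=32.1594), down 57.8866 (V=7.8697). Price 20.4329; hedge Δ=0.8802, bond B=-38.8103.
  t=0,j=0: stock 53.0000 → up 67.3100 (V=20.4329), down 45.5800 (V=4.3231). Price 12.7442; hedge Δ=0.7414, bond B=-26.5480.
Check: Δ(0,0)·S0 + B(0,0) = 12.7442 = V0.

(0,0): Delta=0.7414 Bond=-26.5480
(1,0): Delta=0.4211 Bond=-14.8713
(1,1): Delta=0.8802 Bond=-38.8103
(2,0): Delta=0.0000 Bond=0.0000
(2,1): Delta=0.6036 Bond=-27.0717
(2,2): Delta=1.0000 Bond=-53.3243
V0=12.7442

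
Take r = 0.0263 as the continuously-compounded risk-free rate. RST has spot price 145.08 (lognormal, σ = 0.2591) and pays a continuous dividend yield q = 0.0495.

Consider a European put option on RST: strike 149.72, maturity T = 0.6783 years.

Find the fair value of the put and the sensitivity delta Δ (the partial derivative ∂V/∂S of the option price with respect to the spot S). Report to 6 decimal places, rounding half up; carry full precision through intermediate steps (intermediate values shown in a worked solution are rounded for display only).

price = 15.896596
Δ = -0.527595

σ√T = 0.2591·√0.6783 = 0.213392
d₁ = (ln(S/K) + (r−q+σ²/2)T) / (σ√T) = (ln(145.08/149.72) + (0.0263−0.0495+0.2591²/2)·0.6783) / 0.213392 = (-0.031482 + 0.007032) / 0.213392 = -0.114578
d₂ = d₁ − σ√T = -0.114578 − 0.213392 = -0.327970
e^{−rT} = 0.982319
e^{−qT} = 0.966982
N(−d₁) = 0.545610,  N(−d₂) = 0.628533
Put price V = K·e^{−rT}·N(−d₂) − S·e^{−qT}·N(−d₁) = 92.440077 − 76.543481 = 15.896596
Δ = −e^{−qT}·N(−d₁) = -0.527595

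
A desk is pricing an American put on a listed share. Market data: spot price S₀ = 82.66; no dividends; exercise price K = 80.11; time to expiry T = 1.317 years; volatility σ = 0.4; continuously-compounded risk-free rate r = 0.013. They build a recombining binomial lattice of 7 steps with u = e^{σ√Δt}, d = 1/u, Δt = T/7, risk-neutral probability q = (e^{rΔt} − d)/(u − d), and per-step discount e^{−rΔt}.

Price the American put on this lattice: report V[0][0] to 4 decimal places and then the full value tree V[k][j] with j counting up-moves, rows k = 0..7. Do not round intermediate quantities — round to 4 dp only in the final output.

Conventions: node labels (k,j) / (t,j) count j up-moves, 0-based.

price = 13.3964
tree:
13.3964
18.3975 7.6843
24.5002 11.4379 3.3844
31.4784 16.5606 5.5750 0.8693
38.8155 23.1606 9.0163 1.6251 0.0000
45.3931 30.9918 14.2277 3.0380 0.0000 0.0000
50.9229 38.8155 21.6857 5.6791 0.0000 0.0000 0.0000
55.5720 45.3931 30.9918 10.6164 0.0000 0.0000 0.0000 0.0000

Δt=0.18814  u=1.18946  d=0.84072  q=0.46375  discount=0.99756
step 7 (expiry): payoffs max(K−S,0) = 55.5720 45.3931 30.9918 10.6164 0.0000 0.0000 0.0000 0.0000
k=6: (k=6,j=0): S=29.1871, K−S=50.9229, hold=50.7272 ⇒ V=50.9229 exercise | (k=6,j=1): S=41.2945, K−S=38.8155, hold=38.6198 ⇒ V=38.8155 exercise | (k=6,j=2): S=58.4243, K−S=21.6857, hold=21.4900 ⇒ V=21.6857 exercise | (k=6,j=3): S=82.6600, K−S=0.0000, hold=5.6791 ⇒ V=5.6791 continue | (k=6,j=4): S=116.9492, K−S=0.0000, hold=0.0000 ⇒ V=0.0000 continue | (k=6,j=5): S=165.4622, K−S=0.0000, hold=0.0000 ⇒ V=0.0000 continue | (k=6,j=6): S=234.0995, K−S=0.0000, hold=0.0000 ⇒ V=0.0000 continue
k=5: (k=5,j=0): S=34.7169, K−S=45.3931, hold=45.1974 ⇒ V=45.3931 exercise | (k=5,j=1): S=49.1182, K−S=30.9918, hold=30.7961 ⇒ V=30.9918 exercise | (k=5,j=2): S=69.4936, K−S=10.6164, hold=14.2277 ⇒ V=14.2277 continue | (k=5,j=3): S=98.3210, K−S=0.0000, hold=3.0380 ⇒ V=3.0380 continue | (k=5,j=4): S=139.1067, K−S=0.0000, hold=0.0000 ⇒ V=0.0000 continue | (k=5,j=5): S=196.8111, K−S=0.0000, hold=0.0000 ⇒ V=0.0000 continue
k=4: (k=4,j=0): S=41.2945, K−S=38.8155, hold=38.6198 ⇒ V=38.8155 exercise | (k=4,j=1): S=58.4243, K−S=21.6857, hold=23.1606 ⇒ V=23.1606 continue | (k=4,j=2): S=82.6600, K−S=0.0000, hold=9.0163 ⇒ V=9.0163 continue | (k=4,j=3): S=116.9492, K−S=0.0000, hold=1.6251 ⇒ V=1.6251 continue | (k=4,j=4): S=165.4622, K−S=0.0000, hold=0.0000 ⇒ V=0.0000 continue
k=3: (k=3,j=0): S=49.1182, K−S=30.9918, hold=31.4784 ⇒ V=31.4784 continue | (k=3,j=1): S=69.4936, K−S=10.6164, hold=16.5606 ⇒ V=16.5606 continue | (k=3,j=2): S=98.3210, K−S=0.0000, hold=5.5750 ⇒ V=5.5750 continue | (k=3,j=3): S=139.1067, K−S=0.0000, hold=0.8693 ⇒ V=0.8693 continue
k=2: (k=2,j=0): S=58.4243, K−S=21.6857, hold=24.5002 ⇒ V=24.5002 continue | (k=2,j=1): S=82.6600, K−S=0.0000, hold=11.4379 ⇒ V=11.4379 continue | (k=2,j=2): S=116.9492, K−S=0.0000, hold=3.3844 ⇒ V=3.3844 continue
k=1: (k=1,j=0): S=69.4936, K−S=10.6164, hold=18.3975 ⇒ V=18.3975 continue | (k=1,j=1): S=98.3210, K−S=0.0000, hold=7.6843 ⇒ V=7.6843 continue
k=0: (k=0,j=0): S=82.6600, K−S=0.0000, hold=13.3964 ⇒ V=13.3964 continue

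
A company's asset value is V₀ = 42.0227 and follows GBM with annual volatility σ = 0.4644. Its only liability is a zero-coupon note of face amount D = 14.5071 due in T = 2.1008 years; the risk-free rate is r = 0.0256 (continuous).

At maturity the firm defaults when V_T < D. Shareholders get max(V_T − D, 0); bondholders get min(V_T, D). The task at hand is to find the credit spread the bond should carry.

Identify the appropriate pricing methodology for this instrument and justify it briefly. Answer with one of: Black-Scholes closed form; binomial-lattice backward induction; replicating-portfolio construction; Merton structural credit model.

framework: Merton structural credit model

Key observation: assets follow a GBM and default happens iff V_T < 14.5071; valuing claims on that split (equity as a call, risky debt as the residual) is the structural model's definition.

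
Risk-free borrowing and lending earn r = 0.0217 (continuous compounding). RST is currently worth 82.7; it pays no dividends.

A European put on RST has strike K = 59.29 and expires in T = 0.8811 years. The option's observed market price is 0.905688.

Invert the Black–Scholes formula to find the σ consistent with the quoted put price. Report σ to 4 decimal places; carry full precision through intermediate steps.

At σ = 0.2934 the Black–Scholes value reproduces the quote:
σ√T = 0.2934·√0.8811 = 0.275406
d₁ = (ln(S/K) + (r+σ²/2)T) / (σ√T) = (ln(82.7/59.29) + (0.0217+0.2934²/2)·0.8811) / 0.275406 = (0.332779 + 0.057044) / 0.275406 = 1.415450
d₂ = d₁ − σ√T = 1.415450 − 0.275406 = 1.140045
e^{−rT} = 0.981062
N(−d₁) = 0.078468,  N(−d₂) = 0.127134
V = K·e^{−rT}·N(−d₂) − S·N(−d₁) = 7.395011 − 6.489323 = 0.905688 (matching the quote); vega is positive throughout, so no other σ reproduces this price

sigma = 0.2934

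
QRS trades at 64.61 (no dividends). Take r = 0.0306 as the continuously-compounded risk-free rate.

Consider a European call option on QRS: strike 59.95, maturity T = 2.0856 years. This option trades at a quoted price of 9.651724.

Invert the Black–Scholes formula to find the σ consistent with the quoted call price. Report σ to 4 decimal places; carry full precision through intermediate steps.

sigma = 0.1213

At σ = 0.1213 the Black–Scholes value reproduces the quote:
σ√T = 0.1213·√2.0856 = 0.175177
d₁ = (ln(S/K) + (r+σ²/2)T) / (σ√T) = (ln(64.61/59.95) + (0.0306+0.1213²/2)·2.0856) / 0.175177 = (0.074858 + 0.079163) / 0.175177 = 0.879233
d₂ = d₁ − σ√T = 0.879233 − 0.175177 = 0.704056
e^{−rT} = 0.938174
N(d₁) = 0.810363,  N(d₂) = 0.759301
V = S·N(d₁) − K·e^{−rT}·N(d₂) = 52.357521 − 42.705797 = 9.651724 (the observed quote) — the price is monotone increasing in volatility, hence this σ is the only solution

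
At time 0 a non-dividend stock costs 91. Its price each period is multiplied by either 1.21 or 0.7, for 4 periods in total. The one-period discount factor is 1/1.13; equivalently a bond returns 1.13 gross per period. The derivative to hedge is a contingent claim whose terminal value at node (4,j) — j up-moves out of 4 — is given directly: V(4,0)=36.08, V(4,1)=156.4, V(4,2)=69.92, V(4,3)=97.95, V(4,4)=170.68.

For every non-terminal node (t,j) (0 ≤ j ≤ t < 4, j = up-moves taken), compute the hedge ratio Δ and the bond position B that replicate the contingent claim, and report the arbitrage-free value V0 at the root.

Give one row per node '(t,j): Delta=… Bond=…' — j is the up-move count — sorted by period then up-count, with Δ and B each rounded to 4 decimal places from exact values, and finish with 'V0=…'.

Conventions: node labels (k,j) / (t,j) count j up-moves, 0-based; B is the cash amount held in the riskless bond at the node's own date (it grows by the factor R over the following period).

(0,0): Delta=0.7176 Bond=15.9583
(1,0): Delta=0.0003 Bond=63.7237
(1,1): Delta=0.7948 Bond=9.5323
(2,0): Delta=-2.1030 Bond=165.7921
(2,1): Delta=0.2266 Bond=54.5596
(2,2): Delta=0.8559 Bond=2.6248
(3,0): Delta=7.5584 Bond=-114.2169
(3,1): Delta=-3.1428 Bond=243.4496
(3,2): Delta=0.5893 Bond=27.8296
(3,3): Delta=0.8846 Bond=-1.6597
V0=81.2560

Since d<R<u, set p* = (R−d)/(u−d) = 0.8431; price each node as the discounted p*-expectation of its children.
Terminal payoffs: V(4,0)=36.0800, V(4,1)=156.4000, V(4,2)=69.9200, V(4,3)=97.9500, V(4,4)=170.6800
(3,0): S=31.2130. Δ = (V_up−V_dn)/(S_up−S_dn) = (156.4000−36.0800)/(37.7677−21.8491) = 7.5584. V = [p*·156.4000 + (1−p*)·36.0800]/1.13 = 121.7047. B = V − Δ·S = -114.2169.
(3,1): S=53.9539. Δ = (V_up−V_dn)/(S_up−S_dn) = (69.9200−156.4000)/(65.2842−37.7677) = -3.1428. V = [p*·69.9200 + (1−p*)·156.4000]/1.13 = 73.8810. B = V − Δ·S = 243.4496.
(3,2): S=93.2632. Δ = (V_up−V_dn)/(S_up−S_dn) = (97.9500−69.9200)/(112.8484−65.2842) = 0.5893. V = [p*·97.9500 + (1−p*)·69.9200]/1.13 = 82.7904. B = V − Δ·S = 27.8296.
(3,3): S=161.2121. Δ = (V_up−V_dn)/(S_up−S_dn) = (170.6800−97.9500)/(195.0666−112.8484) = 0.8846. V = [p*·170.6800 + (1−p*)·97.9500]/1.13 = 140.9481. B = V − Δ·S = -1.6597.
(2,0): S=44.5900. Δ = (V_up−V_dn)/(S_up−S_dn) = (73.8810−121.7047)/(53.9539−31.2130) = -2.1030. V = [p*·73.8810 + (1−p*)·121.7047]/1.13 = 72.0201. B = V − Δ·S = 165.7921.
(2,1): S=77.0770. Δ = (V_up−V_dn)/(S_up−S_dn) = (82.7904−73.8810)/(93.2632−53.9539) = 0.2266. V = [p*·82.7904 + (1−p*)·73.8810]/1.13 = 72.0291. B = V − Δ·S = 54.5596.
(2,2): S=133.2331. Δ = (V_up−V_dn)/(S_up−S_dn) = (140.9481−82.7904)/(161.2121−93.2632) = 0.8559. V = [p*·140.9481 + (1−p*)·82.7904]/1.13 = 116.6596. B = V − Δ·S = 2.6248.
(1,0): S=63.7000. Δ = (V_up−V_dn)/(S_up−S_dn) = (72.0291−72.0201)/(77.0770−44.5900) = 0.0003. V = [p*·72.0291 + (1−p*)·72.0201]/1.13 = 63.7413. B = V − Δ·S = 63.7237.
(1,1): S=110.1100. Δ = (V_up−V_dn)/(S_up−S_dn) = (116.6596−72.0291)/(133.2331−77.0770) = 0.7948. V = [p*·116.6596 + (1−p*)·72.0291]/1.13 = 97.0431. B = V − Δ·S = 9.5323.
(0,0): S=91.0000. Δ = (V_up−V_dn)/(S_up−S_dn) = (97.0431−63.7413)/(110.1100−63.7000) = 0.7176. V = [p*·97.0431 + (1−p*)·63.7413]/1.13 = 81.2560. B = V − Δ·S = 15.9583.
Verification: the root portfolio costs Δ(0,0)·S0 + B(0,0) = 81.2560, matching V0.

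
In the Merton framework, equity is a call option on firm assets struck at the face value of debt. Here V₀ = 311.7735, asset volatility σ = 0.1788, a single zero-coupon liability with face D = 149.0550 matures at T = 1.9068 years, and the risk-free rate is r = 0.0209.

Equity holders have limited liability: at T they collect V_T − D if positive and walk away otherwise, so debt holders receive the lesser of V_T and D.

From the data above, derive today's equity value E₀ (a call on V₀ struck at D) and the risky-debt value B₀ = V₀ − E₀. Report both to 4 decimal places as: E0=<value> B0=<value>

Work the structural quantities from V₀ = 311.7735 against face 149.0550:
d₁ = [ln(V₀/D) + (r + σ²/2)T] / (σ√T)
   = [ln(311.7735/149.0550) + (0.0209 + 0.5·0.1788²)·1.9068] / (0.1788·√1.9068)
   = [0.737962 + 0.070332] / 0.246899 = 3.273776
d₂ = d₁ − σ√T = 3.273776 − 0.246899 = 3.026876
N(d₁) = 0.999469,  N(d₂) = 0.998765,  e^(−rT) = 0.960932
E₀ = V₀·N(d₁) − D·e^(−rT)·N(d₂)
   = 311.7735·0.999469 − 149.0550·0.960932·0.998765 = 168.553382
B₀ = V₀ − E₀ = 311.7735 − 168.553382 = 143.220118

E0=168.5534 B0=143.2201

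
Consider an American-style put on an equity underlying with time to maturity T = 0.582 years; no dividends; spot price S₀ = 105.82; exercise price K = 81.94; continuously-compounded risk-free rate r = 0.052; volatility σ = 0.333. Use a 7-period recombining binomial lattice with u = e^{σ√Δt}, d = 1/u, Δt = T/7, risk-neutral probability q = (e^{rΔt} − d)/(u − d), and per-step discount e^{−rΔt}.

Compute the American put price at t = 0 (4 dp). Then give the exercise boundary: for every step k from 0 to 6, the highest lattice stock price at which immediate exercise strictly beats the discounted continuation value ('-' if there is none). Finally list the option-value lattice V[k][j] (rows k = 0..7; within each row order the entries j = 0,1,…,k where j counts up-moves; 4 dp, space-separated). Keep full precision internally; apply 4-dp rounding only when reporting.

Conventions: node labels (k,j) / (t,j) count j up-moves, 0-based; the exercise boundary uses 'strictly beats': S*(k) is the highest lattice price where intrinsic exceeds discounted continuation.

price = 1.5697
boundary = - - - - - 65.4735 72.0719
tree:
1.5697
2.6400 0.5068
4.3581 0.9347 0.0808
7.0274 1.7111 0.1619 0.0000
10.9879 3.1047 0.3242 0.0000 0.0000
16.4665 5.5727 0.6493 0.0000 0.0000 0.0000
22.4608 9.8681 1.3005 0.0000 0.0000 0.0000 0.0000
27.9063 16.4665 2.6047 0.0000 0.0000 0.0000 0.0000 0.0000

Δt=0.08314, u=1.10078, d=0.90845, q=0.49854, disc=e^(-rΔt)=0.99569
k=7 terminal: V=max(K-S,0) → 27.9063 16.4665 2.6047 0.0000 0.0000 0.0000 0.0000 0.0000
k=6: j=0 S=59.4792 intr=22.4608 cont=22.1073 V=22.4608[EX]; j=1 S=72.0719 intr=9.8681 cont=9.5146 V=9.8681[EX]; j=2 S=87.3307 intr=0.0000 cont=1.3005 V=1.3005[hold]; j=3 S=105.8200 intr=0.0000 cont=0.0000 V=0.0000[hold]; j=4 S=128.2238 intr=0.0000 cont=0.0000 V=0.0000[hold]; j=5 S=155.3709 intr=0.0000 cont=0.0000 V=0.0000[hold]; j=6 S=188.2654 intr=0.0000 cont=0.0000 V=0.0000[hold]  S*(6)=72.0719
k=5: j=0 S=65.4735 intr=16.4665 cont=16.1130 V=16.4665[EX]; j=1 S=79.3353 intr=2.6047 cont=5.5727 V=5.5727[hold]; j=2 S=96.1318 intr=0.0000 cont=0.6493 V=0.6493[hold]; j=3 S=116.4845 intr=0.0000 cont=0.0000 V=0.0000[hold]; j=4 S=141.1462 intr=0.0000 cont=0.0000 V=0.0000[hold]; j=5 S=171.0292 intr=0.0000 cont=0.0000 V=0.0000[hold]  S*(5)=65.4735
k=4: j=0 S=72.0719 intr=9.8681 cont=10.9879 V=10.9879[hold]; j=1 S=87.3307 intr=0.0000 cont=3.1047 V=3.1047[hold]; j=2 S=105.8200 intr=0.0000 cont=0.3242 V=0.3242[hold]; j=3 S=128.2238 intr=0.0000 cont=0.0000 V=0.0000[hold]; j=4 S=155.3709 intr=0.0000 cont=0.0000 V=0.0000[hold]  S*(4)=-
k=3: j=0 S=79.3353 intr=2.6047 cont=7.0274 V=7.0274[hold]; j=1 S=96.1318 intr=0.0000 cont=1.7111 V=1.7111[hold]; j=2 S=116.4845 intr=0.0000 cont=0.1619 V=0.1619[hold]; j=3 S=141.1462 intr=0.0000 cont=0.0000 V=0.0000[hold]  S*(3)=-
k=2: j=0 S=87.3307 intr=0.0000 cont=4.3581 V=4.3581[hold]; j=1 S=105.8200 intr=0.0000 cont=0.9347 V=0.9347[hold]; j=2 S=128.2238 intr=0.0000 cont=0.0808 V=0.0808[hold]  S*(2)=-
k=1: j=0 S=96.1318 intr=0.0000 cont=2.6400 V=2.6400[hold]; j=1 S=116.4845 intr=0.0000 cont=0.5068 V=0.5068[hold]  S*(1)=-
k=0: j=0 S=105.8200 intr=0.0000 cont=1.5697 V=1.5697[hold]  S*(0)=-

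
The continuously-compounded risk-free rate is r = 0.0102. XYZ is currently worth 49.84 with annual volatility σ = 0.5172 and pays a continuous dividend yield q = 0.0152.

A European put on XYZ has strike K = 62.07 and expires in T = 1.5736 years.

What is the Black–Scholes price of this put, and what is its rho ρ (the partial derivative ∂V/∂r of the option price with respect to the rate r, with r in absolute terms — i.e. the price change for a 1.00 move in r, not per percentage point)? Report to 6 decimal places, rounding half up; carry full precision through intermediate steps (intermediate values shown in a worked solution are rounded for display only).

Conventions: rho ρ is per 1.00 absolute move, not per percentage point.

price = 20.981428
ρ = -72.096836

σ√T = 0.5172·√1.5736 = 0.648792
d₁ = (ln(S/K) + (r−q+σ²/2)T) / (σ√T) = (ln(49.84/62.07) + (0.0102−0.0152+0.5172²/2)·1.5736) / 0.648792 = (-0.219445 + 0.202598) / 0.648792 = -0.025967
d₂ = d₁ − σ√T = -0.025967 − 0.648792 = -0.674759
e^{−rT} = 0.984077
e^{−qT} = 0.976365
N(−d₁) = 0.510358,  N(−d₂) = 0.750086
Put price V = K·e^{−rT}·N(−d₂) − S·e^{−qT}·N(−d₁) = 45.816495 − 24.835067 = 20.981428
ρ = −K·T·e^{−rT}·N(−d₂) = -72.096836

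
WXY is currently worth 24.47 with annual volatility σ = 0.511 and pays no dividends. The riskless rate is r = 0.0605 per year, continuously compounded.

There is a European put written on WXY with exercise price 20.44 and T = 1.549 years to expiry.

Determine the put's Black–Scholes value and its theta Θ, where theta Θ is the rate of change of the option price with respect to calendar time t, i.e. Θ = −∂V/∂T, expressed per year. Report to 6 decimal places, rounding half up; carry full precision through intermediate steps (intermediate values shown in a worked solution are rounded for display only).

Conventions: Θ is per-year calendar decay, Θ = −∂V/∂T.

σ√T = 0.511·√1.549 = 0.635985
d₁ = (ln(S/K) + (r+σ²/2)T) / (σ√T) = (ln(24.47/20.44) + (0.0605+0.511²/2)·1.549) / 0.635985 = (0.179954 + 0.295953) / 0.635985 = 0.748299
d₂ = d₁ − σ√T = 0.748299 − 0.635985 = 0.112315
e^{−rT} = 0.910543
N(−d₁) = 0.227140,  N(−d₂) = 0.455287
Put price V = K·e^{−rT}·N(−d₂) − S·N(−d₁) = 8.473570 − 5.558112 = 2.915458
φ(d₁) = (1/√(2π))·e^{−d₁²/2} = 0.301521
Θ = −S·φ(d₁)·σ/(2√T) + r·K·e^{−rT}·N(−d₂) = −1.514667 + 0.512651 = -1.002016

price = 2.915458
Θ = -1.002016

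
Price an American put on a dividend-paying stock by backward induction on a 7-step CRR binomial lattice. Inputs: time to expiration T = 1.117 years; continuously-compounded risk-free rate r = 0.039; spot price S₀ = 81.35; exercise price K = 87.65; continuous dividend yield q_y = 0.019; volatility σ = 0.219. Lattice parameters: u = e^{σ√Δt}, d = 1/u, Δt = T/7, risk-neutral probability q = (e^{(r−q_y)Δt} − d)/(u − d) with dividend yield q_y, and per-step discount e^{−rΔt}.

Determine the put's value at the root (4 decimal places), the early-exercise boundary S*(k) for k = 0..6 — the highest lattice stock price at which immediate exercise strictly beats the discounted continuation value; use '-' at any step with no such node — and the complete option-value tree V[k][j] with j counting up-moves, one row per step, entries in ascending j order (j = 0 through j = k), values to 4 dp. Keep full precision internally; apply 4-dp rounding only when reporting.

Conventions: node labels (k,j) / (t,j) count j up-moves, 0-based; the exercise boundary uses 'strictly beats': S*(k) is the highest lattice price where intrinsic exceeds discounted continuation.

price = 10.1327
boundary = - - 68.2922 62.5717 68.2922 74.5357 68.2922
tree:
10.1327
14.2712 6.0613
19.3578 9.2901 2.8618
25.0783 13.7256 4.9070 0.8228
30.3196 19.3578 8.1840 1.6441 0.0000
35.1219 25.0783 13.1143 3.2850 0.0000 0.0000
39.5219 30.3196 19.3578 6.5635 0.0000 0.0000 0.0000
43.5534 35.1219 25.0783 13.1143 0.0000 0.0000 0.0000 0.0000

Δt=0.15957, u=1.09142, d=0.91623, q=0.49639, disc=e^(-rΔt)=0.99380
k=7 terminal: V=max(K-S,0) → 43.5534 35.1219 25.0783 13.1143 0.0000 0.0000 0.0000 0.0000
k=6: j=0 S=48.1281 intr=39.5219 cont=39.1239 V=39.5219[EX]; j=1 S=57.3304 intr=30.3196 cont=29.9494 V=30.3196[EX]; j=2 S=68.2922 intr=19.3578 cont=19.0208 V=19.3578[EX]; j=3 S=81.3500 intr=6.3000 cont=6.5635 V=6.5635[hold]; j=4 S=96.9045 intr=0.0000 cont=0.0000 V=0.0000[hold]; j=5 S=115.4331 intr=0.0000 cont=0.0000 V=0.0000[hold]; j=6 S=137.5045 intr=0.0000 cont=0.0000 V=0.0000[hold]  S*(6)=68.2922
k=5: j=0 S=52.5281 intr=35.1219 cont=34.7372 V=35.1219[EX]; j=1 S=62.5717 intr=25.0783 cont=24.7239 V=25.0783[EX]; j=2 S=74.5357 intr=13.1143 cont=12.9262 V=13.1143[EX]; j=3 S=88.7873 intr=0.0000 cont=3.2850 V=3.2850[hold]; j=4 S=105.7638 intr=0.0000 cont=0.0000 V=0.0000[hold]; j=5 S=125.9864 intr=0.0000 cont=0.0000 V=0.0000[hold]  S*(5)=74.5357
k=4: j=0 S=57.3304 intr=30.3196 cont=29.9494 V=30.3196[EX]; j=1 S=68.2922 intr=19.3578 cont=19.0208 V=19.3578[EX]; j=2 S=81.3500 intr=6.3000 cont=8.1840 V=8.1840[hold]; j=3 S=96.9045 intr=0.0000 cont=1.6441 V=1.6441[hold]; j=4 S=115.4331 intr=0.0000 cont=0.0000 V=0.0000[hold]  S*(4)=68.2922
k=3: j=0 S=62.5717 intr=25.0783 cont=24.7239 V=25.0783[EX]; j=1 S=74.5357 intr=13.1143 cont=13.7256 V=13.7256[hold]; j=2 S=88.7873 intr=0.0000 cont=4.9070 V=4.9070[hold]; j=3 S=105.7638 intr=0.0000 cont=0.8228 V=0.8228[hold]  S*(3)=62.5717
k=2: j=0 S=68.2922 intr=19.3578 cont=19.3223 V=19.3578[EX]; j=1 S=81.3500 intr=6.3000 cont=9.2901 V=9.2901[hold]; j=2 S=96.9045 intr=0.0000 cont=2.8618 V=2.8618[hold]  S*(2)=68.2922
k=1: j=0 S=74.5357 intr=13.1143 cont=14.2712 V=14.2712[hold]; j=1 S=88.7873 intr=0.0000 cont=6.0613 V=6.0613[hold]  S*(1)=-
k=0: j=0 S=81.3500 intr=6.3000 cont=10.1327 V=10.1327[hold]  S*(0)=-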